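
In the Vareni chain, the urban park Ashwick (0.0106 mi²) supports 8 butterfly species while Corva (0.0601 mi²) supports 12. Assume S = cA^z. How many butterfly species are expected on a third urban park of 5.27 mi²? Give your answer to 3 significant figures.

z = ln(12/8) / ln(0.0601/0.0106) = 0.4055 / 1.7352 = 0.2337
c = 8 / 0.0106^0.2337 = 8 / 0.3456 = 23.15
S₃ = 23.15 × 5.27^0.2337 = 23.15 × 1.475 ≈ 34.13

34.1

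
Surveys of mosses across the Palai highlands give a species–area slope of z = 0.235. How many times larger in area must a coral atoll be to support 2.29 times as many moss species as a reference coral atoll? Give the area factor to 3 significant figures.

(A₂/A₁)^0.235 = 2.29, so A₂/A₁ = 2.29^(1/0.235) = 2.29^4.255
ln(A₂/A₁) = ln 2.29 / 0.235 = 0.8286 / 0.235 = 3.5258
A₂/A₁ = e^3.5258 ≈ 33.98

34.0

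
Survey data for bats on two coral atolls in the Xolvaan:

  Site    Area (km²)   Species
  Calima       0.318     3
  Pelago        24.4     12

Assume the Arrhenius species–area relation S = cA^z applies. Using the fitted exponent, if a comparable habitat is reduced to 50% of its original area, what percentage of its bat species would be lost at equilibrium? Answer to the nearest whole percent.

20%

z = ln(12/3) / ln(24.4/0.318) = 1.3863 / 4.3403 = 0.3194
S_new/S_old = (A_new/A_old)^z = 0.5^0.3194 = exp(0.3194 × -0.6931) = 0.8014
Fraction lost = 1 − 0.8014 = 0.1986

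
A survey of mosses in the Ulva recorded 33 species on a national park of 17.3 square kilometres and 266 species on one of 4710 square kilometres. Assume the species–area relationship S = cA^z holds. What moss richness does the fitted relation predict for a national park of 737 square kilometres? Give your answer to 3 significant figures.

133

z = ln(266/33) / ln(4710/17.3) = 2.0870 / 5.6067 = 0.3722
c = 33 / 17.3^0.3722 = 33 / 2.89 = 11.42
S₃ = 11.42 × 737^0.3722 = 11.42 × 11.68 ≈ 133.4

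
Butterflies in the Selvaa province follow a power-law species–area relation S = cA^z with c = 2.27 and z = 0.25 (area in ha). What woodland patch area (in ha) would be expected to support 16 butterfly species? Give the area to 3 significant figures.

16 = 2.27 × A^0.25  ⇒  A^0.25 = 16/2.27 = 7.048
ln A = ln(7.048) / 0.25 = 1.9528 / 0.25 = 7.8112
A = e^7.8112 ≈ 2468 ha

2470 ha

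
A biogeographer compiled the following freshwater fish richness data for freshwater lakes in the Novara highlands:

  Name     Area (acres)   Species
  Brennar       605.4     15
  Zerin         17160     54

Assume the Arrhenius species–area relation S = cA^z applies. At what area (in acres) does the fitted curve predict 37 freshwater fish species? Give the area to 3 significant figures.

6390 acres

z = ln(54/15) / ln(17160/605.4) = 1.2809 / 3.3444 = 0.3830
c = 15 / 605.4^0.3830 = 15 / 11.63 = 1.29
A = (37/1.29)^(1/0.3830) ⇒ ln A = ln(28.68)/0.3830 = 8.7632
A = e^8.7632 ≈ 6395 acres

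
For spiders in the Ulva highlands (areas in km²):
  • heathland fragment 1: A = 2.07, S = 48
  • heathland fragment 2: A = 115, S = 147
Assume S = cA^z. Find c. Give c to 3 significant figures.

39.2

z = ln(S₂/S₁) / ln(A₂/A₁) = ln(147/48) / ln(115/2.07) = 1.1192 / 4.0174 = 0.2786
c = S₁ / A₁^z = 48 / 2.07^0.2786 = 48 / 1.225 = 39.19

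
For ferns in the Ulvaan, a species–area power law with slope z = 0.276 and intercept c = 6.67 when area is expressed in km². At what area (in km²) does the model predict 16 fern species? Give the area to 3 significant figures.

16 = 6.67 × A^0.276  ⇒  A^0.276 = 16/6.67 = 2.399
ln A = ln(2.399) / 0.276 = 0.8750 / 0.276 = 3.1702
A = e^3.1702 ≈ 23.81 km²

23.8 km²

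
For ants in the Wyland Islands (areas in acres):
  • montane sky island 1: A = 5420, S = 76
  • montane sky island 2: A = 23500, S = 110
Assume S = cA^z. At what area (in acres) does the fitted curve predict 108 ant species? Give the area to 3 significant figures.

21900 acres

z = ln(110/76) / ln(23500/5420) = 0.3697 / 1.4669 = 0.2521
c = 76 / 5420^0.2521 = 76 / 8.734 = 8.702
A = (108/8.702)^(1/0.2521) ⇒ ln A = ln(12.41)/0.2521 = 9.9920
A = e^9.9920 ≈ 21850 acres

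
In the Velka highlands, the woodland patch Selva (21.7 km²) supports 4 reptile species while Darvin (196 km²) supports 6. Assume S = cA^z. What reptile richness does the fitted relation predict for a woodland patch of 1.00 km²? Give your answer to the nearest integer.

z = ln(6/4) / ln(196/21.7) = 0.4055 / 2.2008 = 0.1842
c = 4 / 21.7^0.1842 = 4 / 1.763 = 2.269
S₃ = 2.269 × 1^0.1842 = 2.269 × 1 ≈ 2.269

2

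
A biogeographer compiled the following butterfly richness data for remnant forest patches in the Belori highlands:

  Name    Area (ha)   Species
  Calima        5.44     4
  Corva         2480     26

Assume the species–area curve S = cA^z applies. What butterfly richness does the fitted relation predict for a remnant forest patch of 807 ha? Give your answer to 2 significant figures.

z = ln(26/4) / ln(2480/5.44) = 1.8718 / 6.1222 = 0.3057
c = 4 / 5.44^0.3057 = 4 / 1.678 = 2.383
S₃ = 2.383 × 807^0.3057 = 2.383 × 7.74 ≈ 18.45

18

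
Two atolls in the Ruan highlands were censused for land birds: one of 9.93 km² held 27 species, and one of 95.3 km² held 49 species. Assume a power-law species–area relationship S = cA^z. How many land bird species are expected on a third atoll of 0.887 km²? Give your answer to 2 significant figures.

14

z = ln(49/27) / ln(95.3/9.93) = 0.5960 / 2.2615 = 0.2635
c = 27 / 9.93^0.2635 = 27 / 1.831 = 14.74
S₃ = 14.74 × 0.887^0.2635 = 14.74 × 0.9689 ≈ 14.29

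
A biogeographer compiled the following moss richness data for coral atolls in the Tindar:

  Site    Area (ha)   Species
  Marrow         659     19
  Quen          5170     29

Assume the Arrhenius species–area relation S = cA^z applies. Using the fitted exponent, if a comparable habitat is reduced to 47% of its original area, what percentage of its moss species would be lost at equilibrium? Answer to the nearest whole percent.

14%

z = ln(29/19) / ln(5170/659) = 0.4229 / 2.0599 = 0.2053
S_new/S_old = (A_new/A_old)^z = 0.47^0.2053 = exp(0.2053 × -0.7550) = 0.8564
Fraction lost = 1 − 0.8564 = 0.1436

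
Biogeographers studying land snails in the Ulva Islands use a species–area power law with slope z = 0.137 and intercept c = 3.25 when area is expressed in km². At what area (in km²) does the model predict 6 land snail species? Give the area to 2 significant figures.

88 km²

6 = 3.25 × A^0.137  ⇒  A^0.137 = 6/3.25 = 1.846
ln A = ln(1.846) / 0.137 = 0.6131 / 0.137 = 4.4752
A = e^4.4752 ≈ 87.81 km²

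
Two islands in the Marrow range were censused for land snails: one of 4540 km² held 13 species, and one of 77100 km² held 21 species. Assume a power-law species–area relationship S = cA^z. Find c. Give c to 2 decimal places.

3.12

z = ln(S₂/S₁) / ln(A₂/A₁) = ln(21/13) / ln(77100/4540) = 0.4796 / 2.8322 = 0.1693
c = S₁ / A₁^z = 13 / 4540^0.1693 = 13 / 4.162 = 3.124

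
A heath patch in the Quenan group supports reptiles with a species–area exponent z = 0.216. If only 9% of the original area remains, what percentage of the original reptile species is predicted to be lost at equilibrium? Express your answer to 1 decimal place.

S_new/S_old = (A_new/A_old)^z = 0.09^0.216
= exp(0.216 × ln 0.09) = exp(0.216 × -2.4079) = exp(-0.5201) ≈ 0.5945
Fraction lost = 1 − 0.5945 = 0.4055

40.6%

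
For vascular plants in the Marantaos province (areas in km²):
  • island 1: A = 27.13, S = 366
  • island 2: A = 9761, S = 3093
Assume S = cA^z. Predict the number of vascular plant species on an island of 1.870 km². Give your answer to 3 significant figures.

139

z = ln(3093/366) / ln(9761/27.13) = 2.1343 / 5.8855 = 0.3626
c = 366 / 27.13^0.3626 = 366 / 3.31 = 110.6
S₃ = 110.6 × 1.87^0.3626 = 110.6 × 1.255 ≈ 138.8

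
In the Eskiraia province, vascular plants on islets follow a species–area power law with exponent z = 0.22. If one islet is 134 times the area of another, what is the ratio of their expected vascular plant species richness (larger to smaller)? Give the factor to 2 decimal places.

S₂/S₁ = (A₂/A₁)^z = 134^0.22
ln(S₂/S₁) = 0.22 × ln 134 = 0.22 × 4.8978 = 1.0775
S₂/S₁ = e^1.0775 ≈ 2.937

2.94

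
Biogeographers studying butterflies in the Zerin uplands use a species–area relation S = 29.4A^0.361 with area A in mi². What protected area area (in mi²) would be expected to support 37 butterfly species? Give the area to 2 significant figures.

1.9 mi²

37 = 29.4 × A^0.361  ⇒  A^0.361 = 37/29.4 = 1.259
ln A = ln(1.259) / 0.361 = 0.2299 / 0.361 = 0.6369
A = e^0.6369 ≈ 1.891 mi²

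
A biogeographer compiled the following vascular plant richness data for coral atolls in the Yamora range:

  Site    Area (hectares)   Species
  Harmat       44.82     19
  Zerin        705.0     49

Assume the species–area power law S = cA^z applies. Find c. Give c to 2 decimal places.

z = ln(S₂/S₁) / ln(A₂/A₁) = ln(49/19) / ln(705/44.82) = 0.9474 / 2.7555 = 0.3438
c = S₁ / A₁^z = 19 / 44.82^0.3438 = 19 / 3.697 = 5.14

5.14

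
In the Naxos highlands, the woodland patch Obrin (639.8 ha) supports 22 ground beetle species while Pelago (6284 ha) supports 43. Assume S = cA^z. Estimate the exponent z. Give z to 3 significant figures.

Taking logs: ln S = ln c + z ln A, so z = (ln S₂ − ln S₁)/(ln A₂ − ln A₁).
z = ln(43/22) / ln(6284/639.8) = ln(1.955) / ln(9.822) = 0.6702 / 2.2846 = 0.2933

0.293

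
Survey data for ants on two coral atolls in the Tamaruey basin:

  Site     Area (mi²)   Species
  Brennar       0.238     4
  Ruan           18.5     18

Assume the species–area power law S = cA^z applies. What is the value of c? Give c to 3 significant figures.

6.57

z = ln(S₂/S₁) / ln(A₂/A₁) = ln(18/4) / ln(18.5/0.238) = 1.5041 / 4.3533 = 0.3455
c = S₁ / A₁^z = 4 / 0.238^0.3455 = 4 / 0.609 = 6.568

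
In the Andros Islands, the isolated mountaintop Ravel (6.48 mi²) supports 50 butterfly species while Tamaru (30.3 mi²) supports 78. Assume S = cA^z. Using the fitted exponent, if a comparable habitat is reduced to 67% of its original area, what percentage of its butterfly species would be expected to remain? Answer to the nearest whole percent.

89%

z = ln(78/50) / ln(30.3/6.48) = 0.4447 / 1.5424 = 0.2883
S_new/S_old = (A_new/A_old)^z = 0.67^0.2883 = exp(0.2883 × -0.4005) = 0.891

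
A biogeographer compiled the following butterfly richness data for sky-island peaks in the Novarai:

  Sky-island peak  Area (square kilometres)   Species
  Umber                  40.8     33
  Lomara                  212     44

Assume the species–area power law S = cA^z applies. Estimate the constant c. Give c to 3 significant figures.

17.3

z = ln(S₂/S₁) / ln(A₂/A₁) = ln(44/33) / ln(212/40.8) = 0.2877 / 1.6479 = 0.1746
c = S₁ / A₁^z = 33 / 40.8^0.1746 = 33 / 1.911 = 17.27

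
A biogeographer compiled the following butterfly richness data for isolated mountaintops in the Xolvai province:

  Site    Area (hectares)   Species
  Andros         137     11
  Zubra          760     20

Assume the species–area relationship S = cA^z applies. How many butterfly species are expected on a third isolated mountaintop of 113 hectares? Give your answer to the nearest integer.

10

z = ln(20/11) / ln(760/137) = 0.5978 / 1.7133 = 0.3489
c = 11 / 137^0.3489 = 11 / 5.566 = 1.976
S₃ = 1.976 × 113^0.3489 = 1.976 × 5.205 ≈ 10.29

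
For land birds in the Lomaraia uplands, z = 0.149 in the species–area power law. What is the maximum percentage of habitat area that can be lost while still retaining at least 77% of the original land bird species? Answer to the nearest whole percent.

Need (A_new/A_old)^0.149 = 0.77, so A_new/A_old = 0.77^(1/0.149) = 0.77^6.711
ln(A_new/A_old) = ln 0.77 / 0.149 = -0.2614 / 0.149 = -1.7541
A_new/A_old = e^-1.7541 ≈ 0.1731
Fraction that can be lost = 1 − 0.1731 = 0.8269

83%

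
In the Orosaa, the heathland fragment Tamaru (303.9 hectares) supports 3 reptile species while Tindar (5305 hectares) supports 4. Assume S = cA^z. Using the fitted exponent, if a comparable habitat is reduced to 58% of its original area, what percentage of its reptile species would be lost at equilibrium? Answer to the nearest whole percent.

z = ln(4/3) / ln(5305/303.9) = 0.2877 / 2.8597 = 0.1006
S_new/S_old = (A_new/A_old)^z = 0.58^0.1006 = exp(0.1006 × -0.5447) = 0.9467
Fraction lost = 1 − 0.9467 = 0.05332

5%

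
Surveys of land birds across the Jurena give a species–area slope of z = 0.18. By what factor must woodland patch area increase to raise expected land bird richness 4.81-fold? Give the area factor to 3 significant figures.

6160

(A₂/A₁)^0.18 = 4.81, so A₂/A₁ = 4.81^(1/0.18) = 4.81^5.556
ln(A₂/A₁) = ln 4.81 / 0.18 = 1.5707 / 0.18 = 8.7261
A₂/A₁ = e^8.7261 ≈ 6162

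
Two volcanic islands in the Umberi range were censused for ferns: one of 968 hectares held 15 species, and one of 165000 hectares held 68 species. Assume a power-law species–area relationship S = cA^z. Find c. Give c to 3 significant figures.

z = ln(S₂/S₁) / ln(A₂/A₁) = ln(68/15) / ln(165000/968) = 1.5115 / 5.1385 = 0.2941
c = S₁ / A₁^z = 15 / 968^0.2941 = 15 / 7.556 = 1.985

1.99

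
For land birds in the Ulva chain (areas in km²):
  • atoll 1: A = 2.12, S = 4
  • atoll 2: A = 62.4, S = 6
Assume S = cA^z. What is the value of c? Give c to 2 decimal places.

z = ln(S₂/S₁) / ln(A₂/A₁) = ln(6/4) / ln(62.4/2.12) = 0.4055 / 3.3821 = 0.1199
c = S₁ / A₁^z = 4 / 2.12^0.1199 = 4 / 1.094 = 3.655

3.66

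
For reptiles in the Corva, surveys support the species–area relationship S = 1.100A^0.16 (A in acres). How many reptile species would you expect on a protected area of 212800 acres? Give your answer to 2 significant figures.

S = 1.1 × 212800^0.16
ln S = ln 1.1 + 0.16 × ln 212800 = 0.0953 + 0.16 × 12.2681 = 2.0582
S = e^2.0582 ≈ 7.832

7.8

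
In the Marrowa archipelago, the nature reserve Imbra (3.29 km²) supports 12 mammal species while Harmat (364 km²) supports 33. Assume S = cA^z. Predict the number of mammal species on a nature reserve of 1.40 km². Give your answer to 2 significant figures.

10

z = ln(33/12) / ln(364/3.29) = 1.0116 / 4.7063 = 0.2149
c = 12 / 3.29^0.2149 = 12 / 1.292 = 9.29
S₃ = 9.29 × 1.4^0.2149 = 9.29 × 1.075 ≈ 9.987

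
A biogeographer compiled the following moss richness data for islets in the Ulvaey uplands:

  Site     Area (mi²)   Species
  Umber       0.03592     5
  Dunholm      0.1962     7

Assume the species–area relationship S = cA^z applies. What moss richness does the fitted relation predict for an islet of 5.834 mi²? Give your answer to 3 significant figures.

13.7

z = ln(7/5) / ln(0.1962/0.03592) = 0.3365 / 1.6978 = 0.1982
c = 5 / 0.03592^0.1982 = 5 / 0.5173 = 9.666
S₃ = 9.666 × 5.834^0.1982 = 9.666 × 1.418 ≈ 13.71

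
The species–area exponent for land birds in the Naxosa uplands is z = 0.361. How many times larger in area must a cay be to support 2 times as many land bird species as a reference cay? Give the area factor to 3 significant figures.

6.82

(A₂/A₁)^0.361 = 2, so A₂/A₁ = 2^(1/0.361) = 2^2.77
ln(A₂/A₁) = ln 2 / 0.361 = 0.6931 / 0.361 = 1.9201
A₂/A₁ = e^1.9201 ≈ 6.821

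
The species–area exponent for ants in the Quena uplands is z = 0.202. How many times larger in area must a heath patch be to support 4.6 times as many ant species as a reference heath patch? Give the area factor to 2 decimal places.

1909.76

(A₂/A₁)^0.202 = 4.6, so A₂/A₁ = 4.6^(1/0.202) = 4.6^4.95
ln(A₂/A₁) = ln 4.6 / 0.202 = 1.5261 / 0.202 = 7.5547
A₂/A₁ = e^7.5547 ≈ 1910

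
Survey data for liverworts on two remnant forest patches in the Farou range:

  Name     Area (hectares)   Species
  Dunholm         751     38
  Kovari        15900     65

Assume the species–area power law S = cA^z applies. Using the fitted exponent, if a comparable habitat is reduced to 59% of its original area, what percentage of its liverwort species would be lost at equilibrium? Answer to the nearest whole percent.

9%

z = ln(65/38) / ln(15900/751) = 0.5368 / 3.0527 = 0.1758
S_new/S_old = (A_new/A_old)^z = 0.59^0.1758 = exp(0.1758 × -0.5276) = 0.9114
Fraction lost = 1 − 0.9114 = 0.08861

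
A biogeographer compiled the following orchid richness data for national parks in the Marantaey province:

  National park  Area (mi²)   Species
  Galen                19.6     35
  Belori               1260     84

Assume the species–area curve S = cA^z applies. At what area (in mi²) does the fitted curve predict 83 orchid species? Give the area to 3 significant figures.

1190 mi²

z = ln(84/35) / ln(1260/19.6) = 0.8755 / 4.1633 = 0.2103
c = 35 / 19.6^0.2103 = 35 / 1.87 = 18.72
A = (83/18.72)^(1/0.2103) ⇒ ln A = ln(4.433)/0.2103 = 7.0819
A = e^7.0819 ≈ 1190 mi²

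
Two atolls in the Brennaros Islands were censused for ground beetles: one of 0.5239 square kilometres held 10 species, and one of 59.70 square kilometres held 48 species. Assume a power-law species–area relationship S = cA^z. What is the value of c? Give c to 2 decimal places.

12.39

z = ln(S₂/S₁) / ln(A₂/A₁) = ln(48/10) / ln(59.7/0.5239) = 1.5686 / 4.7358 = 0.3312
c = S₁ / A₁^z = 10 / 0.5239^0.3312 = 10 / 0.8072 = 12.39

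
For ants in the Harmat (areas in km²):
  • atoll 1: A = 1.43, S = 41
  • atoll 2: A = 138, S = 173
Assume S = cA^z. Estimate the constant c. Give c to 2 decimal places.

z = ln(S₂/S₁) / ln(A₂/A₁) = ln(173/41) / ln(138/1.43) = 1.4397 / 4.5696 = 0.3151
c = S₁ / A₁^z = 41 / 1.43^0.3151 = 41 / 1.119 = 36.63

36.63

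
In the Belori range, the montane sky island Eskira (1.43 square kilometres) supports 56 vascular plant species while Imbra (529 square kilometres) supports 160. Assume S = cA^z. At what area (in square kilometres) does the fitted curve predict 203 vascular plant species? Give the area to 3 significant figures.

2020 square kilometres

z = ln(160/56) / ln(529/1.43) = 1.0498 / 5.9133 = 0.1775
c = 56 / 1.43^0.1775 = 56 / 1.066 = 52.55
A = (203/52.55)^(1/0.1775) ⇒ ln A = ln(3.863)/0.1775 = 7.6117
A = e^7.6117 ≈ 2022 square kilometres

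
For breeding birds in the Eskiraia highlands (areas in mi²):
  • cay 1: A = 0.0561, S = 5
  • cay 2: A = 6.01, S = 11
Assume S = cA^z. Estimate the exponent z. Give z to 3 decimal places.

0.169

Taking logs: ln S = ln c + z ln A, so z = (ln S₂ − ln S₁)/(ln A₂ − ln A₁).
z = ln(11/5) / ln(6.01/0.0561) = ln(2.2) / ln(107.1) = 0.7885 / 4.6740 = 0.1687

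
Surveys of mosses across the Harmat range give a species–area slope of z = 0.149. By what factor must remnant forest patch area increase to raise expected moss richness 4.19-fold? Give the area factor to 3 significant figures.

15000

(A₂/A₁)^0.149 = 4.19, so A₂/A₁ = 4.19^(1/0.149) = 4.19^6.711
ln(A₂/A₁) = ln 4.19 / 0.149 = 1.4327 / 0.149 = 9.6154
A₂/A₁ = e^9.6154 ≈ 14995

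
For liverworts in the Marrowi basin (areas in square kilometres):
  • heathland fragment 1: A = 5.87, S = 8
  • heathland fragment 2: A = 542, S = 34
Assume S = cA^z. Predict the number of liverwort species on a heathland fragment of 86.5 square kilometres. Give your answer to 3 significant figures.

18.9

z = ln(34/8) / ln(542/5.87) = 1.4469 / 4.5254 = 0.3197
c = 8 / 5.87^0.3197 = 8 / 1.761 = 4.543
S₃ = 4.543 × 86.5^0.3197 = 4.543 × 4.162 ≈ 18.91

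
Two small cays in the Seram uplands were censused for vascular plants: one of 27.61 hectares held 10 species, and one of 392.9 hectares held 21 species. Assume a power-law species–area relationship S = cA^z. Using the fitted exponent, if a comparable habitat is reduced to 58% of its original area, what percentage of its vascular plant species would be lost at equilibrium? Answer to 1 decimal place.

z = ln(21/10) / ln(392.9/27.61) = 0.7419 / 2.6554 = 0.2794
S_new/S_old = (A_new/A_old)^z = 0.58^0.2794 = exp(0.2794 × -0.5447) = 0.8588
Fraction lost = 1 − 0.8588 = 0.1412

14.1%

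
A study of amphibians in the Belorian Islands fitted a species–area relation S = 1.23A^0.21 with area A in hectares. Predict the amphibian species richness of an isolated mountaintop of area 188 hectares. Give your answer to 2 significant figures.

S = 1.23 × 188^0.21
ln S = ln 1.23 + 0.21 × ln 188 = 0.2070 + 0.21 × 5.2364 = 1.3067
S = e^1.3067 ≈ 3.694

3.7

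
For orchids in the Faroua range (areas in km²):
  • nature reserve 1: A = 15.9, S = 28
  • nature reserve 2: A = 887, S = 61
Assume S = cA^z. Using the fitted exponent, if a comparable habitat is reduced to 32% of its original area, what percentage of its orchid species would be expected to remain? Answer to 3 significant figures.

80.2%

z = ln(61/28) / ln(887/15.9) = 0.7787 / 4.0215 = 0.1936
S_new/S_old = (A_new/A_old)^z = 0.32^0.1936 = exp(0.1936 × -1.1394) = 0.802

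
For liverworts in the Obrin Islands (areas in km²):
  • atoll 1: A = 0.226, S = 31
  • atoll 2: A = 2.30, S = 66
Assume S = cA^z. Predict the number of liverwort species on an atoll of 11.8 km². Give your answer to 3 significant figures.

112

z = ln(66/31) / ln(2.3/0.226) = 0.7557 / 2.3201 = 0.3257
c = 31 / 0.226^0.3257 = 31 / 0.6161 = 50.32
S₃ = 50.32 × 11.8^0.3257 = 50.32 × 2.234 ≈ 112.4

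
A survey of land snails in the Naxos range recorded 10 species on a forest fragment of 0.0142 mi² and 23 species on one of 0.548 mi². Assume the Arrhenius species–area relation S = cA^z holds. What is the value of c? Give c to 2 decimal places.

26.38

z = ln(S₂/S₁) / ln(A₂/A₁) = ln(23/10) / ln(0.548/0.0142) = 0.8329 / 3.6530 = 0.2280
c = S₁ / A₁^z = 10 / 0.0142^0.2280 = 10 / 0.3791 = 26.38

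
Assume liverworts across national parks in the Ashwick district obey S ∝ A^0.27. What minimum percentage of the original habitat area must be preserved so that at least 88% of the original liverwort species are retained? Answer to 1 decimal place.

Need (A_new/A_old)^0.27 = 0.88, so A_new/A_old = 0.88^(1/0.27) = 0.88^3.704
ln(A_new/A_old) = ln 0.88 / 0.27 = -0.1278 / 0.27 = -0.4735
A_new/A_old = e^-0.4735 ≈ 0.6228

62.3%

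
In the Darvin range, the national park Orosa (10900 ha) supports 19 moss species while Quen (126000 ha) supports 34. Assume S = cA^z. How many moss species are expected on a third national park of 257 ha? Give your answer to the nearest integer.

8

z = ln(34/19) / ln(126000/10900) = 0.5819 / 2.4475 = 0.2378
c = 19 / 10900^0.2378 = 19 / 9.119 = 2.084
S₃ = 2.084 × 257^0.2378 = 2.084 × 3.741 ≈ 7.795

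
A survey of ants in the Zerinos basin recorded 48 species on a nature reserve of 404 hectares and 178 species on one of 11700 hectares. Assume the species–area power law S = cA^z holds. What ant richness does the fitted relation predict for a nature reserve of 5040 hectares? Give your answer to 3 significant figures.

128

z = ln(178/48) / ln(11700/404) = 1.3106 / 3.3659 = 0.3894
c = 48 / 404^0.3894 = 48 / 10.35 = 4.639
S₃ = 4.639 × 5040^0.3894 = 4.639 × 27.64 ≈ 128.2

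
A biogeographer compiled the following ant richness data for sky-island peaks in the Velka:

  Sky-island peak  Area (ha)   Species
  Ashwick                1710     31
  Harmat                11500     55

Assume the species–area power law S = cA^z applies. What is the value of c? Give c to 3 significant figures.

z = ln(S₂/S₁) / ln(A₂/A₁) = ln(55/31) / ln(11500/1710) = 0.5733 / 1.9059 = 0.3008
c = S₁ / A₁^z = 31 / 1710^0.3008 = 31 / 9.388 = 3.302

3.30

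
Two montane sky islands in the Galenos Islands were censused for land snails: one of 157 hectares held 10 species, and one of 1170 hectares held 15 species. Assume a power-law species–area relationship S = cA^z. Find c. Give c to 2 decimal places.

z = ln(S₂/S₁) / ln(A₂/A₁) = ln(15/10) / ln(1170/157) = 0.4055 / 2.0085 = 0.2019
c = S₁ / A₁^z = 10 / 157^0.2019 = 10 / 2.775 = 3.603

3.60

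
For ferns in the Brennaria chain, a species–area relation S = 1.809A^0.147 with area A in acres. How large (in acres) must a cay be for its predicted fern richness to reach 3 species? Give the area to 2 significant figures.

31 acres

3 = 1.809 × A^0.147  ⇒  A^0.147 = 3/1.809 = 1.658
ln A = ln(1.658) / 0.147 = 0.5058 / 0.147 = 3.4411
A = e^3.4411 ≈ 31.22 acres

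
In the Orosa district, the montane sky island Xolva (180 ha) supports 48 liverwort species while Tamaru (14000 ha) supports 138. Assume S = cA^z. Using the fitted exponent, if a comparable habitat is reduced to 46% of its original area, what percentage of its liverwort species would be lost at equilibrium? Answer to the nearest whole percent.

17%

z = ln(138/48) / ln(14000/180) = 1.0561 / 4.3539 = 0.2426
S_new/S_old = (A_new/A_old)^z = 0.46^0.2426 = exp(0.2426 × -0.7765) = 0.8283
Fraction lost = 1 − 0.8283 = 0.1717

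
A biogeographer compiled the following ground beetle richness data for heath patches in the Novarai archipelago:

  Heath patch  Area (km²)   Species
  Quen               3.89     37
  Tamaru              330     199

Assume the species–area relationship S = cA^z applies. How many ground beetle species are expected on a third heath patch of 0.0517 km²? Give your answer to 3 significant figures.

7.20

z = ln(199/37) / ln(330/3.89) = 1.6824 / 4.4407 = 0.3789
c = 37 / 3.89^0.3789 = 37 / 1.673 = 22.12
S₃ = 22.12 × 0.0517^0.3789 = 22.12 × 0.3255 ≈ 7.199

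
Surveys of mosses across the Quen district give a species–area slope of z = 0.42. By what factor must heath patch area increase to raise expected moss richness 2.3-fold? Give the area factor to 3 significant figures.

7.27

(A₂/A₁)^0.42 = 2.3, so A₂/A₁ = 2.3^(1/0.42) = 2.3^2.381
ln(A₂/A₁) = ln 2.3 / 0.42 = 0.8329 / 0.42 = 1.9831
A₂/A₁ = e^1.9831 ≈ 7.265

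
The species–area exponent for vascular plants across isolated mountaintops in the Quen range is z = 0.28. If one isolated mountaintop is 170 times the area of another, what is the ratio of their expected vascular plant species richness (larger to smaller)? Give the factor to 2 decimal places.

S₂/S₁ = (A₂/A₁)^z = 170^0.28
ln(S₂/S₁) = 0.28 × ln 170 = 0.28 × 5.1358 = 1.4380
S₂/S₁ = e^1.4380 ≈ 4.212

4.21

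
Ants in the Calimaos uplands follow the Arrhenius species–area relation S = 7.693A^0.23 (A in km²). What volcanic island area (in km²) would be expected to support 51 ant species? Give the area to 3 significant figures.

3730 km²

51 = 7.693 × A^0.23  ⇒  A^0.23 = 51/7.693 = 6.629
ln A = ln(6.629) / 0.23 = 1.8915 / 0.23 = 8.2240
A = e^8.2240 ≈ 3729 km²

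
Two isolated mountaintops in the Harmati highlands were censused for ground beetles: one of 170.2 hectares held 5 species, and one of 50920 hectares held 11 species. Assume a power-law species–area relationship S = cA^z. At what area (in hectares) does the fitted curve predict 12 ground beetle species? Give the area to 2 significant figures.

z = ln(11/5) / ln(50920/170.2) = 0.7885 / 5.7010 = 0.1383
c = 5 / 170.2^0.1383 = 5 / 2.035 = 2.457
A = (12/2.457)^(1/0.1383) ⇒ ln A = ln(4.884)/0.1383 = 11.4672
A = e^11.4672 ≈ 95526 hectares

96000 hectares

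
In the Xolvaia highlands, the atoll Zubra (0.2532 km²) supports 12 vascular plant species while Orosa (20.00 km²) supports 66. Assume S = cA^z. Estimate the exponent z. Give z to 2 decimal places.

0.39

Taking logs: ln S = ln c + z ln A, so z = (ln S₂ − ln S₁)/(ln A₂ − ln A₁).
z = ln(66/12) / ln(20/0.2532) = ln(5.5) / ln(78.99) = 1.7047 / 4.3693 = 0.3902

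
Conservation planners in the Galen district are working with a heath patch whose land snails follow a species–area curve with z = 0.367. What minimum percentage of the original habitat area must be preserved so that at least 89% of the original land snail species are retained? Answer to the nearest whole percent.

Need (A_new/A_old)^0.367 = 0.89, so A_new/A_old = 0.89^(1/0.367) = 0.89^2.725
ln(A_new/A_old) = ln 0.89 / 0.367 = -0.1165 / 0.367 = -0.3175
A_new/A_old = e^-0.3175 ≈ 0.7279

73%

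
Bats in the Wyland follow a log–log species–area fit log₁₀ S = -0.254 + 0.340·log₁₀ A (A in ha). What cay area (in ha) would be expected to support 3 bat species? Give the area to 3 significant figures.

3 = 0.5572 × A^0.34  ⇒  A^0.34 = 3/0.5572 = 5.384
ln A = ln(5.384) / 0.34 = 1.6835 / 0.34 = 4.9514
A = e^4.9514 ≈ 141.4 ha

141 ha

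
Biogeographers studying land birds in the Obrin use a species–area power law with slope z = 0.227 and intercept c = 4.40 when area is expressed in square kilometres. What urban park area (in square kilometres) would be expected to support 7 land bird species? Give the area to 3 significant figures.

7.73 square kilometres

7 = 4.4 × A^0.227  ⇒  A^0.227 = 7/4.4 = 1.591
ln A = ln(1.591) / 0.227 = 0.4643 / 0.227 = 2.0454
A = e^2.0454 ≈ 7.732 square kilometres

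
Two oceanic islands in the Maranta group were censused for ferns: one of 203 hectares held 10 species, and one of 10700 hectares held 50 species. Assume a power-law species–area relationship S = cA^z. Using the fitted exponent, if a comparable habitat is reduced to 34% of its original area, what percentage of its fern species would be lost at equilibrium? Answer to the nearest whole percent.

z = ln(50/10) / ln(10700/203) = 1.6094 / 3.9648 = 0.4059
S_new/S_old = (A_new/A_old)^z = 0.34^0.4059 = exp(0.4059 × -1.0788) = 0.6454
Fraction lost = 1 − 0.6454 = 0.3546

35%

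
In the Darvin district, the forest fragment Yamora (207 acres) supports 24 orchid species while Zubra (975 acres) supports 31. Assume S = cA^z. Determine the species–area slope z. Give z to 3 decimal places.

0.165

Taking logs: ln S = ln c + z ln A, so z = (ln S₂ − ln S₁)/(ln A₂ − ln A₁).
z = ln(31/24) / ln(975/207) = ln(1.292) / ln(4.71) = 0.2559 / 1.5497 = 0.1651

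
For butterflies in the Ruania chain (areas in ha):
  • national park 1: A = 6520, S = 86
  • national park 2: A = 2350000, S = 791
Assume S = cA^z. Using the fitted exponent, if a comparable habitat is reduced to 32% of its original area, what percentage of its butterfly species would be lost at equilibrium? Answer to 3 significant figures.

34.9%

z = ln(791/86) / ln(2350000/6520) = 2.2190 / 5.8873 = 0.3769
S_new/S_old = (A_new/A_old)^z = 0.32^0.3769 = exp(0.3769 × -1.1394) = 0.6509
Fraction lost = 1 − 0.6509 = 0.3491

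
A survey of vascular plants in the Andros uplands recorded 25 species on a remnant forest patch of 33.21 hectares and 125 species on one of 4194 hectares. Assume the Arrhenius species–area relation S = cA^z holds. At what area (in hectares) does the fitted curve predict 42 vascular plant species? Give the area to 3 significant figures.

z = ln(125/25) / ln(4194/33.21) = 1.6094 / 4.8386 = 0.3326
c = 25 / 33.21^0.3326 = 25 / 3.206 = 7.797
A = (42/7.797)^(1/0.3326) ⇒ ln A = ln(5.387)/0.3326 = 5.0625
A = e^5.0625 ≈ 158 hectares

158 hectares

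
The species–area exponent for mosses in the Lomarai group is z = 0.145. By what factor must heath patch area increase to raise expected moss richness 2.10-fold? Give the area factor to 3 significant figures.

(A₂/A₁)^0.145 = 2.1, so A₂/A₁ = 2.1^(1/0.145) = 2.1^6.897
ln(A₂/A₁) = ln 2.1 / 0.145 = 0.7419 / 0.145 = 5.1168
A₂/A₁ = e^5.1168 ≈ 166.8

167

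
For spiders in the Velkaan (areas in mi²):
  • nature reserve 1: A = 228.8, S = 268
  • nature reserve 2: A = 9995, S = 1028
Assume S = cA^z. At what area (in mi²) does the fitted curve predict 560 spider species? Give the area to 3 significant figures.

z = ln(1028/268) / ln(9995/228.8) = 1.3444 / 3.7770 = 0.3559
c = 268 / 228.8^0.3559 = 268 / 6.916 = 38.75
A = (560/38.75)^(1/0.3559) ⇒ ln A = ln(14.45)/0.3559 = 7.5033
A = e^7.5033 ≈ 1814 mi²

1810 mi²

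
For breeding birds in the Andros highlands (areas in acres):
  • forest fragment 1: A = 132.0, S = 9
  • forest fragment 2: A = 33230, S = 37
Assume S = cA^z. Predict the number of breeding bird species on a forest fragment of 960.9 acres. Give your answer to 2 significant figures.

15

z = ln(37/9) / ln(33230/132) = 1.4137 / 5.5284 = 0.2557
c = 9 / 132^0.2557 = 9 / 3.485 = 2.582
S₃ = 2.582 × 960.9^0.2557 = 2.582 × 5.79 ≈ 14.95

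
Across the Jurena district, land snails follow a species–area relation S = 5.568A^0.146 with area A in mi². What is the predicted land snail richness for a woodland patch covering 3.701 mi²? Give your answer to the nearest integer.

S = 5.568 × 3.701^0.146
ln S = ln 5.568 + 0.146 × ln 3.701 = 1.7170 + 0.146 × 1.3086 = 1.9081
S = e^1.9081 ≈ 6.74

7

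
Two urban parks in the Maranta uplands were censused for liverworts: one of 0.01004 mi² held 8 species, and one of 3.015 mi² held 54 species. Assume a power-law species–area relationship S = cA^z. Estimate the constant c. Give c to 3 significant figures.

37.3

z = ln(S₂/S₁) / ln(A₂/A₁) = ln(54/8) / ln(3.015/0.01004) = 1.9095 / 5.7048 = 0.3347
c = S₁ / A₁^z = 8 / 0.01004^0.3347 = 8 / 0.2144 = 37.32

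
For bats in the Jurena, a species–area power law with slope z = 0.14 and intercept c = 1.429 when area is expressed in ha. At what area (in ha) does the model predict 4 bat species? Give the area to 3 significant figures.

1560 ha

4 = 1.429 × A^0.14  ⇒  A^0.14 = 4/1.429 = 2.799
ln A = ln(2.799) / 0.14 = 1.0293 / 0.14 = 7.3523
A = e^7.3523 ≈ 1560 ha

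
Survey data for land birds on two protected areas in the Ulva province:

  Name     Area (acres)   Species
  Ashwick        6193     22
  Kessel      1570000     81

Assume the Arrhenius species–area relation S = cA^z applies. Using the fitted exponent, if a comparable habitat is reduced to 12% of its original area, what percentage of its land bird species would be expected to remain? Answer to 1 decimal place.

60.7%

z = ln(81/22) / ln(1570000/6193) = 1.3034 / 5.5354 = 0.2355
S_new/S_old = (A_new/A_old)^z = 0.12^0.2355 = exp(0.2355 × -2.1203) = 0.607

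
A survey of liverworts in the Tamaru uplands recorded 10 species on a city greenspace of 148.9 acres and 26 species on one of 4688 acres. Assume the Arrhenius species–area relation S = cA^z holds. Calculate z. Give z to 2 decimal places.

0.28

Taking logs: ln S = ln c + z ln A, so z = (ln S₂ − ln S₁)/(ln A₂ − ln A₁).
z = ln(26/10) / ln(4688/148.9) = ln(2.6) / ln(31.48) = 0.9555 / 3.4495 = 0.2770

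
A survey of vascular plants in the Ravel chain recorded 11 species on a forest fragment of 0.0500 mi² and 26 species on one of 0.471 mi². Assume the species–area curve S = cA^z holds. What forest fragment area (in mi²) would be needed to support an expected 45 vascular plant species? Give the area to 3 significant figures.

z = ln(26/11) / ln(0.471/0.05) = 0.8602 / 2.2428 = 0.3835
c = 11 / 0.05^0.3835 = 11 / 0.317 = 34.7
A = (45/34.7)^(1/0.3835) ⇒ ln A = ln(1.297)/0.3835 = 0.6774
A = e^0.6774 ≈ 1.969 mi²

1.97 mi²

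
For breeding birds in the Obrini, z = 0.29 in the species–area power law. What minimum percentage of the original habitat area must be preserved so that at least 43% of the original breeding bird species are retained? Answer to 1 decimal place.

Need (A_new/A_old)^0.29 = 0.43, so A_new/A_old = 0.43^(1/0.29) = 0.43^3.448
ln(A_new/A_old) = ln 0.43 / 0.29 = -0.8440 / 0.29 = -2.9102
A_new/A_old = e^-2.9102 ≈ 0.05446

5.4%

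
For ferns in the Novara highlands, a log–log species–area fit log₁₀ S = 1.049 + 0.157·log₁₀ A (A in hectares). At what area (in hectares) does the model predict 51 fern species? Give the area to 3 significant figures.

15700 hectares

51 = 11.19 × A^0.157  ⇒  A^0.157 = 51/11.19 = 4.556
ln A = ln(4.556) / 0.157 = 1.5164 / 0.157 = 9.6587
A = e^9.6587 ≈ 15657 hectares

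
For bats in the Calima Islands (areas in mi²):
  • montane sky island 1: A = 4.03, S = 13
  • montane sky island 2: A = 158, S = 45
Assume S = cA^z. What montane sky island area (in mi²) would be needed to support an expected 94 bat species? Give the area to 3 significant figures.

z = ln(45/13) / ln(158/4.03) = 1.2417 / 3.6688 = 0.3384
c = 13 / 4.03^0.3384 = 13 / 1.603 = 8.111
A = (94/8.111)^(1/0.3384) ⇒ ln A = ln(11.59)/0.3384 = 7.2391
A = e^7.2391 ≈ 1393 mi²

1390 mi²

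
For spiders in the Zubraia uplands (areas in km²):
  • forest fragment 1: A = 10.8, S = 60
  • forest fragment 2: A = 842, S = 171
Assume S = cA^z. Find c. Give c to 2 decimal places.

z = ln(S₂/S₁) / ln(A₂/A₁) = ln(171/60) / ln(842/10.8) = 1.0473 / 4.3562 = 0.2404
c = S₁ / A₁^z = 60 / 10.8^0.2404 = 60 / 1.772 = 33.86

33.86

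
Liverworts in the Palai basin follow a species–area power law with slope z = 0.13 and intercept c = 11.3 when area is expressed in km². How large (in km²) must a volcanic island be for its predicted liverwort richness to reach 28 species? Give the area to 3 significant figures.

1070 km²

28 = 11.3 × A^0.13  ⇒  A^0.13 = 28/11.3 = 2.478
ln A = ln(2.478) / 0.13 = 0.9074 / 0.13 = 6.9800
A = e^6.9800 ≈ 1075 km²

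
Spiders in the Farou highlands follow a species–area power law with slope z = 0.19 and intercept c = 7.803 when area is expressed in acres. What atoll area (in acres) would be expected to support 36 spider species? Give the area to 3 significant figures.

3130 acres

36 = 7.803 × A^0.19  ⇒  A^0.19 = 36/7.803 = 4.614
ln A = ln(4.614) / 0.19 = 1.5290 / 0.19 = 8.0474
A = e^8.0474 ≈ 3126 acres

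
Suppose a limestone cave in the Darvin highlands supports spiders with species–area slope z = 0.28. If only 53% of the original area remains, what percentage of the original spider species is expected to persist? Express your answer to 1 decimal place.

83.7%

S_new/S_old = (A_new/A_old)^z = 0.53^0.28
= exp(0.28 × ln 0.53) = exp(0.28 × -0.6349) = exp(-0.1778) ≈ 0.8371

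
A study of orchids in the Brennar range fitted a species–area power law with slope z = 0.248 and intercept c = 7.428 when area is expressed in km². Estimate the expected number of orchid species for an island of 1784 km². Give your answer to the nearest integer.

S = 7.428 × 1784^0.248
ln S = ln 7.428 + 0.248 × ln 1784 = 2.0053 + 0.248 × 7.4866 = 3.8619
S = e^3.8619 ≈ 47.56

48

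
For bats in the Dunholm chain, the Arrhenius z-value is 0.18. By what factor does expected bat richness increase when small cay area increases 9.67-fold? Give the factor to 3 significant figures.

S₂/S₁ = (A₂/A₁)^z = 9.67^0.18
ln(S₂/S₁) = 0.18 × ln 9.67 = 0.18 × 2.2690 = 0.4084
S₂/S₁ = e^0.4084 ≈ 1.504

1.50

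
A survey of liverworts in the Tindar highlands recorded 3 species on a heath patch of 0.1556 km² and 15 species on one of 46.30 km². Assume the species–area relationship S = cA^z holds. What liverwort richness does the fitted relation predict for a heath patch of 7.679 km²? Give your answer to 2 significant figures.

z = ln(15/3) / ln(46.3/0.1556) = 1.6094 / 5.6956 = 0.2826
c = 3 / 0.1556^0.2826 = 3 / 0.5911 = 5.075
S₃ = 5.075 × 7.679^0.2826 = 5.075 × 1.779 ≈ 9.028

9.0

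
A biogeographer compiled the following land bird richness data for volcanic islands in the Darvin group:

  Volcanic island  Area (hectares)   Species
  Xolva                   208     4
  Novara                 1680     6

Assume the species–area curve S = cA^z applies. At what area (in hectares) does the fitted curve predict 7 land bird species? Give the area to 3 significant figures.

3720 hectares

z = ln(6/4) / ln(1680/208) = 0.4055 / 2.0890 = 0.1941
c = 4 / 208^0.1941 = 4 / 2.818 = 1.42
A = (7/1.42)^(1/0.1941) ⇒ ln A = ln(4.931)/0.1941 = 8.2208
A = e^8.2208 ≈ 3717 hectares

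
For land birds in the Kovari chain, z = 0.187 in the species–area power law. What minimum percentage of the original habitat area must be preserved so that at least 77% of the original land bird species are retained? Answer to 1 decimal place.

Need (A_new/A_old)^0.187 = 0.77, so A_new/A_old = 0.77^(1/0.187) = 0.77^5.348
ln(A_new/A_old) = ln 0.77 / 0.187 = -0.2614 / 0.187 = -1.3977
A_new/A_old = e^-1.3977 ≈ 0.2472

24.7%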